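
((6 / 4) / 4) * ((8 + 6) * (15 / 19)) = 315 / 76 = 4.14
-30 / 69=-10 / 23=-0.43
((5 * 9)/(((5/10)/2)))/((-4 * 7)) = -45/7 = -6.43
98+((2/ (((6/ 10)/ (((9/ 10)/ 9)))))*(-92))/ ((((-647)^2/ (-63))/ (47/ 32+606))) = 337578493/ 3348872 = 100.80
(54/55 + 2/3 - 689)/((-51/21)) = 793891/2805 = 283.03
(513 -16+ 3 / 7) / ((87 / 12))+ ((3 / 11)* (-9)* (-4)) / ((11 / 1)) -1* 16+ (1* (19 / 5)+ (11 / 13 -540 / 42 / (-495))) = 92882756 / 1596595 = 58.18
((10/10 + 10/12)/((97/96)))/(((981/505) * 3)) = 88880/285471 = 0.31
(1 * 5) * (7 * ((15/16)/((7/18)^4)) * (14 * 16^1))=15746400/49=321355.10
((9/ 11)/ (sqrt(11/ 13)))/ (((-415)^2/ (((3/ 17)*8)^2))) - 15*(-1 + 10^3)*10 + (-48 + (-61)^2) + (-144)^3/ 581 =-87914821/ 581 + 5184*sqrt(143)/ 6022536025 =-151316.39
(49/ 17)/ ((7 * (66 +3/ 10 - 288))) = -70/ 37689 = -0.00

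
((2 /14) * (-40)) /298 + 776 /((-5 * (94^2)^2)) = -976037371 /50895072830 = -0.02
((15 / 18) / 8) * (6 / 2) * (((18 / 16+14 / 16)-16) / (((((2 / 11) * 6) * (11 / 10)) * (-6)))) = 175 / 288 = 0.61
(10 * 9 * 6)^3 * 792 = 124711488000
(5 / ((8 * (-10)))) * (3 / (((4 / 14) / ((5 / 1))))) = -105 / 32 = -3.28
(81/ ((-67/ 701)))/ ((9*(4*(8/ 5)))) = -31545/ 2144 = -14.71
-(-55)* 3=165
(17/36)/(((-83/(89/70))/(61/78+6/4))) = -134657/8157240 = -0.02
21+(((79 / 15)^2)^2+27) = 41380081 / 50625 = 817.38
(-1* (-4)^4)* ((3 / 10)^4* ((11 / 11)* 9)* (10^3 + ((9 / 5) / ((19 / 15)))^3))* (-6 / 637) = 68771107296 / 390105625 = 176.29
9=9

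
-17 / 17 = -1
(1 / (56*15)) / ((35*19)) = 0.00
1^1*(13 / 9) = 13 / 9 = 1.44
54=54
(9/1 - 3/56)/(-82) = -501/4592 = -0.11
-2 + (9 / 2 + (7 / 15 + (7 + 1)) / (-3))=-29 / 90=-0.32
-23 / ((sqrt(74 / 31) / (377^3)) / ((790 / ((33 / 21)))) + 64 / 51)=-102166390011128501599397001600 / 5574295789183481758182224123 + 97494487268162985* sqrt(2294) / 5574295789183481758182224123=-18.33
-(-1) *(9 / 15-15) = -72 / 5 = -14.40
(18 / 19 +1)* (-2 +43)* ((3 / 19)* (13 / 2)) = 59163 / 722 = 81.94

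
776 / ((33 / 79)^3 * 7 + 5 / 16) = 6121572224 / 6490139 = 943.21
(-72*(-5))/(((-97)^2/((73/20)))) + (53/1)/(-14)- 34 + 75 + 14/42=14893181/395178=37.69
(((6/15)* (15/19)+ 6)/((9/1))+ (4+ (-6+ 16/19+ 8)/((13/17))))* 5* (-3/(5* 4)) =-3119/494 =-6.31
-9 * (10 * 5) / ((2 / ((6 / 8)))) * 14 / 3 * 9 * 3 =-42525 / 2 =-21262.50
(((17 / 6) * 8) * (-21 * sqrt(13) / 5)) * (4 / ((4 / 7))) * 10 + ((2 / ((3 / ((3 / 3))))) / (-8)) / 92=-6664 * sqrt(13) - 1 / 1104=-24027.39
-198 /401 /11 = -18 /401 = -0.04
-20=-20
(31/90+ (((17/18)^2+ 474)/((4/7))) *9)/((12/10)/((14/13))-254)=-37698661/1274544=-29.58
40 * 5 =200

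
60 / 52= 15 / 13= 1.15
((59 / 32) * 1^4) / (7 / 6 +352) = 177 / 33904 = 0.01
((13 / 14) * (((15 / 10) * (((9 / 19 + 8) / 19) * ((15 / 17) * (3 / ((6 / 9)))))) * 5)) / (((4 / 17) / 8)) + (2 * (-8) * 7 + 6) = 452411 / 1444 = 313.30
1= 1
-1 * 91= -91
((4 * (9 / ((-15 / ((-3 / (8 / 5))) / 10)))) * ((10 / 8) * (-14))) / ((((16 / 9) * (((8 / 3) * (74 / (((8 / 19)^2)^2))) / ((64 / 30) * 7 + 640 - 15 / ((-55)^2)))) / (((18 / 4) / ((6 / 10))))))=-202197019500 / 583447117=-346.56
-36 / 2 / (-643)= 18 / 643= 0.03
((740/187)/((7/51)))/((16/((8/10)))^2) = 111/1540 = 0.07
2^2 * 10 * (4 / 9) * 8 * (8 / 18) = 5120 / 81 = 63.21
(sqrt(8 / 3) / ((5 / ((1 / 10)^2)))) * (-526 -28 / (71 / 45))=-19303 * sqrt(6) / 26625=-1.78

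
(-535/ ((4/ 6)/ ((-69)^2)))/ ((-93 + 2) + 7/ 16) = 295320/ 7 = 42188.57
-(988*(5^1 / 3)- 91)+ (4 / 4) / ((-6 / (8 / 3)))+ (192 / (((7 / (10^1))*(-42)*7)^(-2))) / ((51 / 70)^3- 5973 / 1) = -17931301253435 / 6145819047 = -2917.64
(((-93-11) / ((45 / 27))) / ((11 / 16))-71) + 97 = -3562 / 55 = -64.76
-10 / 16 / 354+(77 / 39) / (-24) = -9281 / 110448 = -0.08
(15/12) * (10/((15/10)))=25/3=8.33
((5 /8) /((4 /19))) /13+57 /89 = 32167 /37024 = 0.87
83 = 83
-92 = -92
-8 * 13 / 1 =-104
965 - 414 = 551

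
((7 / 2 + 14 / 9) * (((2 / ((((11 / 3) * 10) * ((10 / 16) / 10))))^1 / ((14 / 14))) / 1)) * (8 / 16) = 364 / 165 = 2.21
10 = 10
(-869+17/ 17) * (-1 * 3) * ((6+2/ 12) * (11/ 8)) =22079.75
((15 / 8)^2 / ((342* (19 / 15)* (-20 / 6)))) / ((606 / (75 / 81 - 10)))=6125 / 168012288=0.00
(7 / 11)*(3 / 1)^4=567 / 11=51.55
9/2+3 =15/2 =7.50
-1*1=-1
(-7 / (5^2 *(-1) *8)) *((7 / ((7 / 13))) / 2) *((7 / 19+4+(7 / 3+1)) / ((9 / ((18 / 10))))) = 39949 / 114000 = 0.35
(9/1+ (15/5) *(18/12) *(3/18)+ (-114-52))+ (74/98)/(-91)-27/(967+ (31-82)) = -159587165/1021111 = -156.29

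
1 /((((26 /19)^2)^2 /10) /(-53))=-34535065 /228488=-151.15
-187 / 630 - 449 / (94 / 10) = -1423139 / 29610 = -48.06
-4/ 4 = -1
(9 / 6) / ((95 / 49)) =147 / 190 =0.77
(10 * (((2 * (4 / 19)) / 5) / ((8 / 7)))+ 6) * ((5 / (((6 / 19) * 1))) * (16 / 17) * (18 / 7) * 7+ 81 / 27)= 590208 / 323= 1827.27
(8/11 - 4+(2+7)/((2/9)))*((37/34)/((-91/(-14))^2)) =2331/2431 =0.96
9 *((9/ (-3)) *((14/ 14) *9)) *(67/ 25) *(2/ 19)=-32562/ 475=-68.55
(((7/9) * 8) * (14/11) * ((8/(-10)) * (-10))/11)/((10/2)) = 6272/5445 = 1.15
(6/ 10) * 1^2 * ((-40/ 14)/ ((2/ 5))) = -4.29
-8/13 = -0.62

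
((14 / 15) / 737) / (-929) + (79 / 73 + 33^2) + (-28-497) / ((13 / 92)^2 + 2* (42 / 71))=1288440546668002 / 1971005822115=653.70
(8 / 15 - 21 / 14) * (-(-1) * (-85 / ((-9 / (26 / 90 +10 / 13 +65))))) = -9525746 / 15795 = -603.09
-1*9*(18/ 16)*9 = -729/ 8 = -91.12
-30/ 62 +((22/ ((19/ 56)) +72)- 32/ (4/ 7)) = 47331/ 589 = 80.36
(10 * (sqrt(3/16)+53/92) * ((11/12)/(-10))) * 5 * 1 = -2915/1104 - 55 * sqrt(3)/48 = -4.63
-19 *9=-171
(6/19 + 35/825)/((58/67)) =75241/181830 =0.41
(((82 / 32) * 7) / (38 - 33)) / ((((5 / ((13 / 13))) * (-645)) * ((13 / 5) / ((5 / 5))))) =-0.00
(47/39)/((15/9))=47/65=0.72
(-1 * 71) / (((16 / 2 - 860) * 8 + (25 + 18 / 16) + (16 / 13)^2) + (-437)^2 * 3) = -0.00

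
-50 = -50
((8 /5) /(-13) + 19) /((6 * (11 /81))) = 33129 /1430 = 23.17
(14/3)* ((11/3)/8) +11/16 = 2.83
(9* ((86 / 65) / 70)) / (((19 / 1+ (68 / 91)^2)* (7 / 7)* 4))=35217 / 16196300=0.00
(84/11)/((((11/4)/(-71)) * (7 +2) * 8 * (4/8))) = -1988/363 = -5.48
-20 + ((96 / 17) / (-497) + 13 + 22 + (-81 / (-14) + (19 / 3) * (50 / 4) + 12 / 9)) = 855667 / 8449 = 101.27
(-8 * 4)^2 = 1024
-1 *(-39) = 39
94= 94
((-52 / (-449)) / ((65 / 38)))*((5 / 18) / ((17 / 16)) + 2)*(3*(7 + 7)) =736288 / 114495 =6.43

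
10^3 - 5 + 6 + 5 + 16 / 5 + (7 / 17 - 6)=85307 / 85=1003.61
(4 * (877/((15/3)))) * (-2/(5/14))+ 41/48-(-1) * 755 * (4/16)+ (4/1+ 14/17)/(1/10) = -75298859/20400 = -3691.12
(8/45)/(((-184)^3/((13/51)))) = -13/1787088960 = -0.00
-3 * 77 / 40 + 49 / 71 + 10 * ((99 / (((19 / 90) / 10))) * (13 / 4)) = 8223655621 / 53960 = 152402.81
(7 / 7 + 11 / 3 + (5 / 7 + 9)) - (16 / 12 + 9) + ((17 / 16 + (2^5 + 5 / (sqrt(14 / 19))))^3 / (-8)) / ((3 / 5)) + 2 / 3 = -12246.61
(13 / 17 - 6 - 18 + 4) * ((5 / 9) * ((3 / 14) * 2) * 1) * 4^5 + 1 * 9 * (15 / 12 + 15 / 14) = -2222375 / 476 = -4668.86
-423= -423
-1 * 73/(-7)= 73/7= 10.43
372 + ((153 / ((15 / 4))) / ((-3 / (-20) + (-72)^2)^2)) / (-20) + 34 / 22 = 373.55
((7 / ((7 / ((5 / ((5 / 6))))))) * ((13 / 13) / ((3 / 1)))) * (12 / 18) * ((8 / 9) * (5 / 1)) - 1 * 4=1.93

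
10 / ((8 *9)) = 5 / 36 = 0.14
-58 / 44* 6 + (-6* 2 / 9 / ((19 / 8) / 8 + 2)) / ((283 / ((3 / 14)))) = -25336417 / 3203277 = -7.91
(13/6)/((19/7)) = 91/114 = 0.80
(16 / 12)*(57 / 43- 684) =-39140 / 43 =-910.23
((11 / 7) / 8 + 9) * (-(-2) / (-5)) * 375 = -38625 / 28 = -1379.46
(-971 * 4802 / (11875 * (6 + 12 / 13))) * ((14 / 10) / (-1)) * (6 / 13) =32639194 / 890625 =36.65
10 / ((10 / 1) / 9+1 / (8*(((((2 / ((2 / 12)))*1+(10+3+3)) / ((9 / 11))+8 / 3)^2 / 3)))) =79361280 / 8820107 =9.00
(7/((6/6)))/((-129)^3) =-7/2146689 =-0.00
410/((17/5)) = 2050/17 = 120.59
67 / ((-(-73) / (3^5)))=16281 / 73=223.03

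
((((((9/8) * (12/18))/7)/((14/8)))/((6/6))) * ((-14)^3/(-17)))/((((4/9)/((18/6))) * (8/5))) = 2835/68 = 41.69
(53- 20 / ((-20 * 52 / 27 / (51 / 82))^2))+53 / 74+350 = 5431711523227 / 13454455040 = 403.71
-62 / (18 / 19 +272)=-589 / 2593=-0.23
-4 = -4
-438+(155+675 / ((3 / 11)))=2192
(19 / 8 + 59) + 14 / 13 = 62.45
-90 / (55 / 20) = -360 / 11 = -32.73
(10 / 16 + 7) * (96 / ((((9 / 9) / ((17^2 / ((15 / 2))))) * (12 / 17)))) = 599386 / 15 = 39959.07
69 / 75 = 0.92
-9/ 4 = -2.25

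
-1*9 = -9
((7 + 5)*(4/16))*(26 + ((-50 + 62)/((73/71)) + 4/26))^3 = 138758445009408/854670349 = 162353.18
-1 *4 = -4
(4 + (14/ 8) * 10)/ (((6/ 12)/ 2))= 86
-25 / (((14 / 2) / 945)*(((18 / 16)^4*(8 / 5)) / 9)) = -320000 / 27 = -11851.85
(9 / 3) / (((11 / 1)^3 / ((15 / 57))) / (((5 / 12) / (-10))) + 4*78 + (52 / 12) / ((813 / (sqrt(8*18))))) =-12195 / 492170428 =-0.00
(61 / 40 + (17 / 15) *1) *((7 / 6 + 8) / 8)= 3509 / 1152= 3.05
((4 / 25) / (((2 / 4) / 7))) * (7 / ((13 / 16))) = 6272 / 325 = 19.30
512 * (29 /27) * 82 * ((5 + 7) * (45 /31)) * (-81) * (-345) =680480870400 /31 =21950995819.35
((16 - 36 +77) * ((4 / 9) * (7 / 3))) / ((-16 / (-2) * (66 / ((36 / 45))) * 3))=133 / 4455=0.03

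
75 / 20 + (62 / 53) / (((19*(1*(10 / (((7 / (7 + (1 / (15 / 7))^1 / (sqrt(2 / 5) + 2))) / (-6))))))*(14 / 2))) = 13155959 / 3508388 - 31*sqrt(10) / 61396790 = 3.75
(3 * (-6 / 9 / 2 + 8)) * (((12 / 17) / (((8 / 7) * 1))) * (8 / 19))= 1932 / 323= 5.98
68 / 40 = 17 / 10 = 1.70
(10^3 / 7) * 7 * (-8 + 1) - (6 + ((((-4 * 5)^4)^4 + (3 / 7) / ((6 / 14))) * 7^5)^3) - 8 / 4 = -1336319765443612758784169794426286069147247734085733468733440004747561516951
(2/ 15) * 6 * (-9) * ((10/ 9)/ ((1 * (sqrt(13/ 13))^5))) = -8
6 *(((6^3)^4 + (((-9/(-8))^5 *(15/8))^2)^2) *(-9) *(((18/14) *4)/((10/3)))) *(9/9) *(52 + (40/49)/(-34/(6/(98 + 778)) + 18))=-9430538036982.51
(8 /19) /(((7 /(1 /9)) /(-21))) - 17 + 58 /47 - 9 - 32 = -152452 /2679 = -56.91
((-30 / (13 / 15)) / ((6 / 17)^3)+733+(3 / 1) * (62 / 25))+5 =-163409 / 3900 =-41.90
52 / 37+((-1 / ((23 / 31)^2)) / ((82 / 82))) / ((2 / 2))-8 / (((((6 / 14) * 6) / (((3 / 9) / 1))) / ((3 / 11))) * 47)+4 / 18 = -17761559 / 91073169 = -0.20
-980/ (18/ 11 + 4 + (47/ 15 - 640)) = 23100/ 14879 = 1.55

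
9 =9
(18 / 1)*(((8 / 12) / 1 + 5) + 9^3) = 13224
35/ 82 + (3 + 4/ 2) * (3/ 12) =275/ 164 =1.68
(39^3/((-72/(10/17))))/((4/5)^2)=-823875/1088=-757.24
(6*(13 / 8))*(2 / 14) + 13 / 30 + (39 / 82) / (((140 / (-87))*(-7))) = 450437 / 241080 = 1.87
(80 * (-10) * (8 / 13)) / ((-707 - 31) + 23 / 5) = 32000 / 47671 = 0.67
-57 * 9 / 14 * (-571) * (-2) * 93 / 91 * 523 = -14247481797 / 637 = -22366533.43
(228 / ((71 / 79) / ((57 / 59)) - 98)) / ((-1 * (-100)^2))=256671 / 1092762500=0.00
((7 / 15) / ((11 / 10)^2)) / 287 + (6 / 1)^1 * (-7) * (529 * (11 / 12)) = -606229199 / 29766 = -20366.50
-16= -16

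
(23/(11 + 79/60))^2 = 1904400/546121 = 3.49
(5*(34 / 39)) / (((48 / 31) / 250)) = 329375 / 468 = 703.79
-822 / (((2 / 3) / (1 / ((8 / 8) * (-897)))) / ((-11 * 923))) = -320991 / 23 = -13956.13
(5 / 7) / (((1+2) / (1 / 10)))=1 / 42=0.02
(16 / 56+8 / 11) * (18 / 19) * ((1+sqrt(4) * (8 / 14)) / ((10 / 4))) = 8424 / 10241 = 0.82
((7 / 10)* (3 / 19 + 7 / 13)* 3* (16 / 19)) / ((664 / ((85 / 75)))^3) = 0.00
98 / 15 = 6.53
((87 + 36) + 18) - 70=71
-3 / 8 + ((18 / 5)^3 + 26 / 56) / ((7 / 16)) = 5259097 / 49000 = 107.33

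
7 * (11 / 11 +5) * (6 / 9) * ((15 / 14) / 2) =15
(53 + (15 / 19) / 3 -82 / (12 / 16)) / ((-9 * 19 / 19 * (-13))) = -3196 / 6669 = -0.48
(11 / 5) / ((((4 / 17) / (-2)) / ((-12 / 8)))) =561 / 20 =28.05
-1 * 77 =-77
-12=-12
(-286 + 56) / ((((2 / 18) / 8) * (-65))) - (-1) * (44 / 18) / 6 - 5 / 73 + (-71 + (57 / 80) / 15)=1887448037 / 10249200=184.16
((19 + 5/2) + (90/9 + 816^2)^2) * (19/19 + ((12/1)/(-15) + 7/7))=532053035973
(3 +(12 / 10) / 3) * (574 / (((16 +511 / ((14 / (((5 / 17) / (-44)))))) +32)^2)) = 21838560128 / 25520511245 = 0.86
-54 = -54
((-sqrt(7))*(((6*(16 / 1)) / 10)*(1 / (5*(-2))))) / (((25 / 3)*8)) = 9*sqrt(7) / 625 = 0.04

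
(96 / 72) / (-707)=-4 / 2121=-0.00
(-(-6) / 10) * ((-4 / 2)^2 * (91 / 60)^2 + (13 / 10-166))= -139949 / 1500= -93.30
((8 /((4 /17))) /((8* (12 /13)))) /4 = 221 /192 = 1.15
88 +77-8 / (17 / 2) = 2789 / 17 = 164.06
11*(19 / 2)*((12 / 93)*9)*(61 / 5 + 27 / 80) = 1521.49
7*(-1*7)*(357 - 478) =5929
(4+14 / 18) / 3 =1.59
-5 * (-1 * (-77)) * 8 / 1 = -3080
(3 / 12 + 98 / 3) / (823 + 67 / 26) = 1027 / 25758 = 0.04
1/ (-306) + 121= 37025/ 306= 121.00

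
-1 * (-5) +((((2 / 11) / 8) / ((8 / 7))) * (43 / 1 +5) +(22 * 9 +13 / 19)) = 85539 / 418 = 204.64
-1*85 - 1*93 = -178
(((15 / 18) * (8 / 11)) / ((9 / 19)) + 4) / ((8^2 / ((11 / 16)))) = 49 / 864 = 0.06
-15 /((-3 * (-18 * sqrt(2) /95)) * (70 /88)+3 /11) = 39710 /3247-65835 * sqrt(2) /3247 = -16.44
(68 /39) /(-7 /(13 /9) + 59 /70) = -4760 /10929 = -0.44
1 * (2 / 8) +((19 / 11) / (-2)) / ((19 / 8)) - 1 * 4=-181 / 44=-4.11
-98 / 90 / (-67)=49 / 3015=0.02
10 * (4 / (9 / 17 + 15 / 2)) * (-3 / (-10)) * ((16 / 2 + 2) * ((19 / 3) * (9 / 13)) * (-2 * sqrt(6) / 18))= -25840 * sqrt(6) / 3549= -17.83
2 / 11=0.18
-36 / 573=-0.06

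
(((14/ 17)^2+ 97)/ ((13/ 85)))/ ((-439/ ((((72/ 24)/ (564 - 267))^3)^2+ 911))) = -9312187037772547480/ 7026266354979663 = -1325.34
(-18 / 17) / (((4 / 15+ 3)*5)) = -54 / 833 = -0.06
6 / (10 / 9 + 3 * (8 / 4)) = 27 / 32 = 0.84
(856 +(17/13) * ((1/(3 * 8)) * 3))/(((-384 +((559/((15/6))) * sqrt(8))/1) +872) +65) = -1230991825/244833368 +19143815 * sqrt(2)/4708334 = 0.72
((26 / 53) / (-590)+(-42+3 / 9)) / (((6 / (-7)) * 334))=0.15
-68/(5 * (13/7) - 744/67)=31892/853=37.39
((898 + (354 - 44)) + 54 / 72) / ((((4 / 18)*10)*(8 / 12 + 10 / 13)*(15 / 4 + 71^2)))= 339417 / 4520096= 0.08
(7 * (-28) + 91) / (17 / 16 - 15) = 1680 / 223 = 7.53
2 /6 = 1 /3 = 0.33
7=7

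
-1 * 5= -5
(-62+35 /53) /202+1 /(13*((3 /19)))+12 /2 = 2581829 /417534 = 6.18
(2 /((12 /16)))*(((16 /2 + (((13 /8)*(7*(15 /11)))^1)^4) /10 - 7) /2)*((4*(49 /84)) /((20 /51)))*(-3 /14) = -58954117919681 /5996953600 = -9830.68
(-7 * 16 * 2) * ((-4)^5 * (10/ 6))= 382293.33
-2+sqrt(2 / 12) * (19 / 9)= -2+19 * sqrt(6) / 54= -1.14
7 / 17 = 0.41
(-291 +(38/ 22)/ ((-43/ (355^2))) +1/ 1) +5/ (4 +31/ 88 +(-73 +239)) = -5352.29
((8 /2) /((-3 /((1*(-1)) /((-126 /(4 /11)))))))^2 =64 /4322241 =0.00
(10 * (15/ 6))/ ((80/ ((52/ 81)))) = 65/ 324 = 0.20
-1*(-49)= 49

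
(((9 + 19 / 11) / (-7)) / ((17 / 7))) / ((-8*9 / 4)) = 59 / 1683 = 0.04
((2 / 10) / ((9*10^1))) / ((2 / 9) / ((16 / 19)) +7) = 4 / 13075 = 0.00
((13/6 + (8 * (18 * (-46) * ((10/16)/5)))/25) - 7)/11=-3.45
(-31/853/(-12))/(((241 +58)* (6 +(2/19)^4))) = 4039951/2393183535288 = 0.00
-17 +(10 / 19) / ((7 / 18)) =-15.65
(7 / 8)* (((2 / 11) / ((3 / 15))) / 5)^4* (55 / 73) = 70 / 97163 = 0.00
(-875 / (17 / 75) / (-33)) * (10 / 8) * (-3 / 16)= -328125 / 11968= -27.42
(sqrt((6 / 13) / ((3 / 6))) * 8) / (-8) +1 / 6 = 1 / 6 - 2 * sqrt(39) / 13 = -0.79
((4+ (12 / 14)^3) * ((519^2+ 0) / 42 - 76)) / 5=70446062 / 12005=5868.06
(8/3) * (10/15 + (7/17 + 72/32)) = 1358/153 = 8.88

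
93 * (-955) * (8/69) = -236840/23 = -10297.39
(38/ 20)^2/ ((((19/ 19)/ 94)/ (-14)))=-118769/ 25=-4750.76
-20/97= -0.21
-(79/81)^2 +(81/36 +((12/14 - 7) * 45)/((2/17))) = -431409595/183708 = -2348.34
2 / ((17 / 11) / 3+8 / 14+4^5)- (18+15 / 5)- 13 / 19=-97550762 / 4499105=-21.68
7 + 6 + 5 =18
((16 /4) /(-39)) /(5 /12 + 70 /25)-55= -138075 /2509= -55.03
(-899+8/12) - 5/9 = -8090/9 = -898.89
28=28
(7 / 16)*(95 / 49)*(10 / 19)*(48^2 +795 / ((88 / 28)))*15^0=1406325 / 1232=1141.50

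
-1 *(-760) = 760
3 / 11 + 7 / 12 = 113 / 132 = 0.86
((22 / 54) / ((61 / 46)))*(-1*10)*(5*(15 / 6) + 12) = -75.27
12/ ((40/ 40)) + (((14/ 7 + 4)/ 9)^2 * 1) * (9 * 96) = 396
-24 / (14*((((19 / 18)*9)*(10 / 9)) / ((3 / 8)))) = -81 / 1330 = -0.06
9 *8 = 72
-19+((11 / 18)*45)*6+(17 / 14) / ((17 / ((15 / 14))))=28631 / 196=146.08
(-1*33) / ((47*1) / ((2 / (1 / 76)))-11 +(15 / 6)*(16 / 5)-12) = 456 / 203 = 2.25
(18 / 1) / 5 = 18 / 5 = 3.60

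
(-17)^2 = 289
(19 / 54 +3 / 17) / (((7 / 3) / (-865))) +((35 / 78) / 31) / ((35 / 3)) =-84533752 / 431613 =-195.86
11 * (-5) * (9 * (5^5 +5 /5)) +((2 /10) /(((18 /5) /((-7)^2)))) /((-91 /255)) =-120695455 /78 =-1547377.63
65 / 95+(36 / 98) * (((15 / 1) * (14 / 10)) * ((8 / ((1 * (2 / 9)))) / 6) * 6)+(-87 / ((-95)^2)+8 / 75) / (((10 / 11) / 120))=18396941 / 63175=291.21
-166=-166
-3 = -3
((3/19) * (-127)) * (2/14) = -2.86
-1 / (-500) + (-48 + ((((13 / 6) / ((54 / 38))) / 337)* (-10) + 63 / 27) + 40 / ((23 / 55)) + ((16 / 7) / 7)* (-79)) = 371415698719 / 15381859500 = 24.15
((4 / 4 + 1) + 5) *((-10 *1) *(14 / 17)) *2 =-1960 / 17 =-115.29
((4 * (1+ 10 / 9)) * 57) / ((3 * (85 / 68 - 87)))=-5776 / 3087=-1.87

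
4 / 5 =0.80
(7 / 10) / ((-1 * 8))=-7 / 80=-0.09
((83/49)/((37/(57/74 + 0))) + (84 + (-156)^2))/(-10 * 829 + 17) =-3276240771/1109922226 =-2.95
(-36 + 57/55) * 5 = -1923/11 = -174.82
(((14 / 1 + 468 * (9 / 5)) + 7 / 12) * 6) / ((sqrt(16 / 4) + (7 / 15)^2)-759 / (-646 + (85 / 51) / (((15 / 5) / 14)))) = 6645391560 / 4403231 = 1509.21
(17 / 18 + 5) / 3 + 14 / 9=191 / 54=3.54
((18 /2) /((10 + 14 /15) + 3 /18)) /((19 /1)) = 0.04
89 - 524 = -435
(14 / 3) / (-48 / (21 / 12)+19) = -98 / 177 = -0.55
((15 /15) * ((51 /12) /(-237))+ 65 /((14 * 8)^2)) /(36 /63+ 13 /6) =-37907 /8140160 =-0.00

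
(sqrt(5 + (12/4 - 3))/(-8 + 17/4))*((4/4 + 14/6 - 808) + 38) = 1840*sqrt(5)/9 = 457.15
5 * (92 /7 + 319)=11625 /7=1660.71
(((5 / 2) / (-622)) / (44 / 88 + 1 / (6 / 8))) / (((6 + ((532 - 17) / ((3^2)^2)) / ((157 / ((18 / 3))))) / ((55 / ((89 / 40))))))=-1589625 / 183124264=-0.01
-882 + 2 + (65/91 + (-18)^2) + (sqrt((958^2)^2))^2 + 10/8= 23584141255975/28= 842290759141.96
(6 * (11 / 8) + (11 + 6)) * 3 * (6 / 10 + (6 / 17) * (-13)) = -102717 / 340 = -302.11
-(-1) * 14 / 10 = 7 / 5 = 1.40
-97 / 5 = -19.40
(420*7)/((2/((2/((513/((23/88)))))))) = 5635/3762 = 1.50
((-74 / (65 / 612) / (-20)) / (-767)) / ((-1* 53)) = 11322 / 13211575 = 0.00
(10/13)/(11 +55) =0.01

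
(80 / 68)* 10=200 / 17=11.76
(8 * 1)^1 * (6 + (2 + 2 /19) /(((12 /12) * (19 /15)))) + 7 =24655 /361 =68.30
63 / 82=0.77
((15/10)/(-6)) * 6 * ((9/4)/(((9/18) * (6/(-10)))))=45/4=11.25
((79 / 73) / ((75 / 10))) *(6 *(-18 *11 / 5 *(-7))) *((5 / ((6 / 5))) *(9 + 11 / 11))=729960 / 73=9999.45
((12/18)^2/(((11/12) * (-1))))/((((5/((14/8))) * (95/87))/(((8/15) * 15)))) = -6496/5225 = -1.24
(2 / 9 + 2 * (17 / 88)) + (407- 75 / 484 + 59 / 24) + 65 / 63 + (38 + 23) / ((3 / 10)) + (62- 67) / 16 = 74884027 / 121968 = 613.96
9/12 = 3/4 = 0.75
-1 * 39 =-39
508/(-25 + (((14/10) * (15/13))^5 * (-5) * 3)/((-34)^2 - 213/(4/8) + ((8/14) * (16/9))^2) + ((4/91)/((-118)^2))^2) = -324939184502482216486456/16135470270418012512363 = -20.14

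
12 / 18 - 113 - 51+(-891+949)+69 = -36.33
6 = 6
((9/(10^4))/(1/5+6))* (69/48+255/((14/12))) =221769/6944000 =0.03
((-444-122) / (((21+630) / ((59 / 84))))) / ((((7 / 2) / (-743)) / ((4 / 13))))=49623484 / 1244061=39.89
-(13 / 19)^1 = -13 / 19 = -0.68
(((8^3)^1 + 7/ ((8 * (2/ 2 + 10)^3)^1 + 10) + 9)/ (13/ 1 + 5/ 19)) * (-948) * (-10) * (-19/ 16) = -791805080875/ 1790544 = -442214.81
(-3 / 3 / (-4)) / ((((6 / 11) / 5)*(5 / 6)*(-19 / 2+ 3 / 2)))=-11 / 32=-0.34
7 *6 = 42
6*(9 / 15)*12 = 216 / 5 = 43.20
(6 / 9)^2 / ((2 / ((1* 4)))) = 8 / 9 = 0.89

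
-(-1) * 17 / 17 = 1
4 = 4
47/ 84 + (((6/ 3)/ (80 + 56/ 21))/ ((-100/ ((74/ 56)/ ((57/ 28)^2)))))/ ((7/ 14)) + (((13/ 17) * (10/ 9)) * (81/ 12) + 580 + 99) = 91262677711/ 133172900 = 685.29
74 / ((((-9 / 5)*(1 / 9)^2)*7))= -3330 / 7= -475.71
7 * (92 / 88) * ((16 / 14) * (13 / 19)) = 1196 / 209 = 5.72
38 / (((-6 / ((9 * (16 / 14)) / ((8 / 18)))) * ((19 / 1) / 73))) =-3942 / 7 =-563.14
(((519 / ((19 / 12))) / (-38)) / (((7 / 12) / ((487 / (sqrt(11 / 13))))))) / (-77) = 18198216* sqrt(143) / 2140369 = 101.67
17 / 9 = 1.89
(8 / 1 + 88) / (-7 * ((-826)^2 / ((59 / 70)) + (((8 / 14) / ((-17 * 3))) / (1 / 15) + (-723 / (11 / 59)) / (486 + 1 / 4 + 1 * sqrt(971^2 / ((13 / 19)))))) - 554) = -125476149529817067344 / 7406915121200025261753499 - 39326638105216 * sqrt(247) / 7406915121200025261753499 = -0.00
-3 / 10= -0.30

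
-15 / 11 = -1.36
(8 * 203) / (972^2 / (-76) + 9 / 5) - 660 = -111355460 / 168687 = -660.13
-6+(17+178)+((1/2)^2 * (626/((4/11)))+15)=5075/8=634.38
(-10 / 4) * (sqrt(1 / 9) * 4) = -10 / 3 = -3.33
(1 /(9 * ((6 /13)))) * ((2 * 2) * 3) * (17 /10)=221 /45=4.91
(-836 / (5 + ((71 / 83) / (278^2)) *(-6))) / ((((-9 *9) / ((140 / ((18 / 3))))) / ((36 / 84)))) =26812910960 / 1298933577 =20.64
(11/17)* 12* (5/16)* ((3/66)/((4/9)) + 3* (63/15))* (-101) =-1693467/544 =-3112.99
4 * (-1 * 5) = -20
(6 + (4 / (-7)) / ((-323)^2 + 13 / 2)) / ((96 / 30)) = 21910435 / 11685576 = 1.87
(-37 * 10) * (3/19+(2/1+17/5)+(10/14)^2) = -2090278/931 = -2245.20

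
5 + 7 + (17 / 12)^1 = 161 / 12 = 13.42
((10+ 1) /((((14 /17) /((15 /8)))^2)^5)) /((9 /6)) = 4262586790702288447265625 /155292410417210458112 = 27448.78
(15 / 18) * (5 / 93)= 25 / 558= 0.04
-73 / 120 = -0.61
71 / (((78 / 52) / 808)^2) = 20601486.22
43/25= 1.72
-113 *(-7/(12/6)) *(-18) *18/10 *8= -102513.60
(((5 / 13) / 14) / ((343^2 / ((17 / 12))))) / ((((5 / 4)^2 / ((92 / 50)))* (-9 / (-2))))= 3128 / 36132949125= 0.00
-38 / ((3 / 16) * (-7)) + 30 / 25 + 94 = 13036 / 105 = 124.15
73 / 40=1.82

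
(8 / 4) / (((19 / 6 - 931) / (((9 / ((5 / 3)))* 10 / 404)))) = -162 / 562267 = -0.00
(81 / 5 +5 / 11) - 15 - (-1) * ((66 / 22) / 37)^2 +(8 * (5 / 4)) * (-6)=-4392626 / 75295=-58.34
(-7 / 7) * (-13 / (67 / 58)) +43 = 3635 / 67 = 54.25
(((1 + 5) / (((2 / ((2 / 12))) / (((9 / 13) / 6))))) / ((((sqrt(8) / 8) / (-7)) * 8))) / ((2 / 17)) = -357 * sqrt(2) / 416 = -1.21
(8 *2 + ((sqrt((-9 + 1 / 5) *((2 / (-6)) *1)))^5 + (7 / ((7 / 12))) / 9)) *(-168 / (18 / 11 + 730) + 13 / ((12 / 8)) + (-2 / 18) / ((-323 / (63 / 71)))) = 226110901456 *sqrt(165) / 23358980475 + 15183066730 / 103817691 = 270.59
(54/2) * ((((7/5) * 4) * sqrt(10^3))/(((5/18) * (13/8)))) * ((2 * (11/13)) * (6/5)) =28740096 * sqrt(10)/4225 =21511.04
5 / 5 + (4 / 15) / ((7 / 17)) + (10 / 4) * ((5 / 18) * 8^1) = 2269 / 315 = 7.20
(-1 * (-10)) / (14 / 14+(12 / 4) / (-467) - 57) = -934 / 5231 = -0.18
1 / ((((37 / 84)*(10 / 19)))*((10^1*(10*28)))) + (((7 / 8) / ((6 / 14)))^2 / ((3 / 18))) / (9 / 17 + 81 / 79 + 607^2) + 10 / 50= 8858840049671 / 43940823636000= 0.20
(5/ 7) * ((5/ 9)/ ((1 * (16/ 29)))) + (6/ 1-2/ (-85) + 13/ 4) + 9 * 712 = 549893621/ 85680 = 6417.99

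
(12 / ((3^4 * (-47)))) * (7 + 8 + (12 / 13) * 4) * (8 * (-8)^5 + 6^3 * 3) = 9413856 / 611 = 15407.29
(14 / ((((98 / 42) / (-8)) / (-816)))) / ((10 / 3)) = 58752 / 5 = 11750.40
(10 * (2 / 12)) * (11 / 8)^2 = 605 / 192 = 3.15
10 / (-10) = -1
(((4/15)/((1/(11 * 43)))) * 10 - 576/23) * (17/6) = 725084/207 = 3502.82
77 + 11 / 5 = 396 / 5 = 79.20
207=207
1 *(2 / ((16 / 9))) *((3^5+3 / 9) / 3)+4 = 381 / 4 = 95.25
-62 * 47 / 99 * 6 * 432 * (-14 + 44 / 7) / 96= 472068 / 77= 6130.75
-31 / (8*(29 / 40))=-155 / 29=-5.34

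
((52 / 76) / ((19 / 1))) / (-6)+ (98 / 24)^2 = 866449 / 51984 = 16.67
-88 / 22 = -4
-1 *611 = -611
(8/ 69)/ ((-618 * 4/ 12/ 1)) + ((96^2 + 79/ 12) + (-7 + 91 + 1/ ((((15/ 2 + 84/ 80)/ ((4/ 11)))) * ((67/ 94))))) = 11114288837335/ 1194231852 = 9306.64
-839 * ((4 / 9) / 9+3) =-207233 / 81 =-2558.43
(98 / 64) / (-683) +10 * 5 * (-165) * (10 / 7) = -1803120343 / 152992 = -11785.72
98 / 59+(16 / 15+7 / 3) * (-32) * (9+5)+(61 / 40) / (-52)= -186726863 / 122720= -1521.57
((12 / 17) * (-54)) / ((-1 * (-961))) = -648 / 16337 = -0.04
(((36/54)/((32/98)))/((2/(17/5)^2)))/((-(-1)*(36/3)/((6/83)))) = 14161/199200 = 0.07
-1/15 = -0.07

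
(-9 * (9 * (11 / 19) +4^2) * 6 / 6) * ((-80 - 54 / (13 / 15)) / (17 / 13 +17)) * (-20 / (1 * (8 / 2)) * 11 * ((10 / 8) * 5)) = -4613090625 / 9044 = -510071.94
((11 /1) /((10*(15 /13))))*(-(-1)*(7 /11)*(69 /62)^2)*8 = 6.01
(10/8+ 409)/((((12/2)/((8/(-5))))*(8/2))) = -547/20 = -27.35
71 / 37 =1.92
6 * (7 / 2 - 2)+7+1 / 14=225 / 14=16.07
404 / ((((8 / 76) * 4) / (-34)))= -32623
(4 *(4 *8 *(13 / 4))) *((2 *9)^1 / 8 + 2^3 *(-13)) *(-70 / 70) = 42328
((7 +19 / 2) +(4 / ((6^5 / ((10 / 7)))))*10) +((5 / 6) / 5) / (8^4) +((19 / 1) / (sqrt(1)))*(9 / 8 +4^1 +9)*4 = 15188808247 / 13934592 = 1090.01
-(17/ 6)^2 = -289/ 36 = -8.03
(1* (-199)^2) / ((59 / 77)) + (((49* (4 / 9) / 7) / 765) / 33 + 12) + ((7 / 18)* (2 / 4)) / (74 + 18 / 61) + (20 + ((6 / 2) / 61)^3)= 259316597634036827531 / 5014372678785360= 51714.66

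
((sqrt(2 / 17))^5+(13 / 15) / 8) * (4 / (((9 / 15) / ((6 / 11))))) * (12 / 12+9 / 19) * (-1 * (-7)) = 31360 * sqrt(34) / 1026817+2548 / 627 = 4.24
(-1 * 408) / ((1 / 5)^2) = -10200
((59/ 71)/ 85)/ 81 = 59/ 488835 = 0.00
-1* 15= -15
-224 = -224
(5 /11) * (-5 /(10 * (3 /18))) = -15 /11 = -1.36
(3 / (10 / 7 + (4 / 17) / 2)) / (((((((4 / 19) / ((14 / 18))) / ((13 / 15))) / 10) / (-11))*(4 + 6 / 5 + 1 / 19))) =-215009795 / 1652688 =-130.10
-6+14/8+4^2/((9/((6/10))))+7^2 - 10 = 2149/60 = 35.82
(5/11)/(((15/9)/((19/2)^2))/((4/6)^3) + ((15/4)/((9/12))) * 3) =722/23925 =0.03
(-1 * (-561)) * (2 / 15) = 374 / 5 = 74.80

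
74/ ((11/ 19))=1406/ 11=127.82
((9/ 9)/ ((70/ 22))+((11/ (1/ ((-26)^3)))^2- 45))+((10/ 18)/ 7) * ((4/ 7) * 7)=11774324788264/ 315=37378808851.63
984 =984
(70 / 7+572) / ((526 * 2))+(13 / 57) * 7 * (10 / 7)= 84967 / 29982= 2.83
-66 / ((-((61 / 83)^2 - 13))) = -75779 / 14306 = -5.30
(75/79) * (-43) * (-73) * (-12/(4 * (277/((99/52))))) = -69921225/1137916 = -61.45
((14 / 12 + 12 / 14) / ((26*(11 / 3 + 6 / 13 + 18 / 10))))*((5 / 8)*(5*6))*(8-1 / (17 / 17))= 1875 / 1088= 1.72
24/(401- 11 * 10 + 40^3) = 24/64291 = 0.00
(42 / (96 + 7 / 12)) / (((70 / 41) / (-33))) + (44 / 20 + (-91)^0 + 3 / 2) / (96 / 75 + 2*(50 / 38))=-155124253 / 21534220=-7.20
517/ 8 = 64.62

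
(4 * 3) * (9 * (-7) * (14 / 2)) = -5292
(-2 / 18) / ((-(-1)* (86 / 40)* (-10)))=2 / 387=0.01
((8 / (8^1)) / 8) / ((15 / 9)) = 3 / 40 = 0.08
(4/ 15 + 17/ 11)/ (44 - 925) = -299/ 145365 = -0.00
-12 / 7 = -1.71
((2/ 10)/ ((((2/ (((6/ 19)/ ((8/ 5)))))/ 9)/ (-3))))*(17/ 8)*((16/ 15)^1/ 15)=-153/ 1900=-0.08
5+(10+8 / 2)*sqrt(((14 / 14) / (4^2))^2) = 47 / 8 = 5.88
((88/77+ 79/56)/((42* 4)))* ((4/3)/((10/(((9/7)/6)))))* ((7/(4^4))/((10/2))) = 143/60211200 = 0.00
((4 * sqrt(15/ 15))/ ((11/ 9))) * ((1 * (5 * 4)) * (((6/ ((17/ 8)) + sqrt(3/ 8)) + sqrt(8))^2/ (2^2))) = 45 * (17 * sqrt(6) + 192 + 136 * sqrt(2))^2/ 12716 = 642.14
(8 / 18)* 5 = 20 / 9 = 2.22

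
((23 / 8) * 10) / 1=115 / 4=28.75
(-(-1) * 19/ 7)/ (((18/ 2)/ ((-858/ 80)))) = -3.23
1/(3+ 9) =1/12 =0.08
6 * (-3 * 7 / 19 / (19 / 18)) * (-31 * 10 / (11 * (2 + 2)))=175770 / 3971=44.26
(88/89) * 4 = 3.96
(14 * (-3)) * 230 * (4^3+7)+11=-685849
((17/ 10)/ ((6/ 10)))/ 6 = 17/ 36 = 0.47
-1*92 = -92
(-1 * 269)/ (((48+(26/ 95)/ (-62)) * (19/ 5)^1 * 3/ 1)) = -208475/ 424041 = -0.49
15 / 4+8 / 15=257 / 60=4.28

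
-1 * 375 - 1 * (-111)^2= -12696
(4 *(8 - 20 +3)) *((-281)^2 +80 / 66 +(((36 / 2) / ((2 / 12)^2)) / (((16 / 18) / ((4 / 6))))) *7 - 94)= -32579004 / 11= -2961727.64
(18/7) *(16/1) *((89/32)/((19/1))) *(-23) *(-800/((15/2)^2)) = 262016/133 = 1970.05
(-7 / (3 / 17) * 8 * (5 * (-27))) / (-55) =-778.91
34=34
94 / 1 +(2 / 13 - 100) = -5.85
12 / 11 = 1.09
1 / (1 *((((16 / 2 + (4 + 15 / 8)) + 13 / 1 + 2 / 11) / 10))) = 880 / 2381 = 0.37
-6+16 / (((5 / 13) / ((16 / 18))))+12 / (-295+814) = 241342 / 7785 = 31.00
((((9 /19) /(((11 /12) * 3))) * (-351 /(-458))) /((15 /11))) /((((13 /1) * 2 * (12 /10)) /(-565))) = -15255 /8702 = -1.75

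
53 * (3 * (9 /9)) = 159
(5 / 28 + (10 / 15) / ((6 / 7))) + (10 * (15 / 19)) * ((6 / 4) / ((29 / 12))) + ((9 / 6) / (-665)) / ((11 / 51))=44645639 / 7636860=5.85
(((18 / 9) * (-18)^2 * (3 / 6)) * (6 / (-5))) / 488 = -243 / 305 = -0.80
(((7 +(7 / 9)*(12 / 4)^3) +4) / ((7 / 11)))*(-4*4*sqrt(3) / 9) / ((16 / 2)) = -704*sqrt(3) / 63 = -19.35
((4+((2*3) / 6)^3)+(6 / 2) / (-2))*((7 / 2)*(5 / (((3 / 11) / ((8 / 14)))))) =385 / 3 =128.33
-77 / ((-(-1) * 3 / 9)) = -231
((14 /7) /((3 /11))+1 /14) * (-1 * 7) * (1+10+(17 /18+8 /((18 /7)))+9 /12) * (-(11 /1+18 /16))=17165023 /1728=9933.46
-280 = -280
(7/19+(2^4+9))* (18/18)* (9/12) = 723/38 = 19.03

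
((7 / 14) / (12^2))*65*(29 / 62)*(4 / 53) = 1885 / 236592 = 0.01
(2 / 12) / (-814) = -1 / 4884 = -0.00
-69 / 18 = -23 / 6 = -3.83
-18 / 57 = -6 / 19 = -0.32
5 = 5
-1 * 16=-16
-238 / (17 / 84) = -1176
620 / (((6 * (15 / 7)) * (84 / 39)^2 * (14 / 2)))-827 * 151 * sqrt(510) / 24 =5239 / 3528-124877 * sqrt(510) / 24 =-117503.50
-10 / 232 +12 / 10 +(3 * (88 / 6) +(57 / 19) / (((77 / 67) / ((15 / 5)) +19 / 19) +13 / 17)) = 198161329 / 4256620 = 46.55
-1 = -1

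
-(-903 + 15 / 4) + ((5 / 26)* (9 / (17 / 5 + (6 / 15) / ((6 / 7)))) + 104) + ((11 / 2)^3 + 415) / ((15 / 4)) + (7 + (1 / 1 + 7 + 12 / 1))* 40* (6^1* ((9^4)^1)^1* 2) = 961708738847 / 11310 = 85031718.73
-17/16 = -1.06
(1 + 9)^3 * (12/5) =2400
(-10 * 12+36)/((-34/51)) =126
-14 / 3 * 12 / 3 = -56 / 3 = -18.67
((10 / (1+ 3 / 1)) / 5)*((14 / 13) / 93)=7 / 1209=0.01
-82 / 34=-41 / 17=-2.41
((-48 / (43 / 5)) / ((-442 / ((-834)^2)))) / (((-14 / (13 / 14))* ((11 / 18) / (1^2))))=-375600240 / 394009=-953.28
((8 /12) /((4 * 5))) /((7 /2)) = 1 /105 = 0.01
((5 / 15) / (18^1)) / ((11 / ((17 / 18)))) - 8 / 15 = -28427 / 53460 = -0.53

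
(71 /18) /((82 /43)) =3053 /1476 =2.07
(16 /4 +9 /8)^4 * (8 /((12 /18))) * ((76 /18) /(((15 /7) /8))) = 130495.21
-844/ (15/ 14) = -787.73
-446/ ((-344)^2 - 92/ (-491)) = -109493/ 29051534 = -0.00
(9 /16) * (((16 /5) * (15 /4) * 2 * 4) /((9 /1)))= 6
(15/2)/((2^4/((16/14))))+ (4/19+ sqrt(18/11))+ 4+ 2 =3 *sqrt(22)/11+ 3589/532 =8.03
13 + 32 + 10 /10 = 46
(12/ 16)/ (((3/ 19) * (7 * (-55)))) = -19/ 1540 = -0.01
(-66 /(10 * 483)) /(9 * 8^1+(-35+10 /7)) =-0.00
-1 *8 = -8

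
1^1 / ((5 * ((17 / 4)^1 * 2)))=2 / 85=0.02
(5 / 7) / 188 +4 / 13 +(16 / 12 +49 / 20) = 525407 / 128310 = 4.09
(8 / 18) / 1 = 4 / 9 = 0.44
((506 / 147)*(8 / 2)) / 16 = 253 / 294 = 0.86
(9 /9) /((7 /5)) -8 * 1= -51 /7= -7.29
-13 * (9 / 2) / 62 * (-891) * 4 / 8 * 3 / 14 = 312741 / 3472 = 90.08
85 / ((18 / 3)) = 85 / 6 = 14.17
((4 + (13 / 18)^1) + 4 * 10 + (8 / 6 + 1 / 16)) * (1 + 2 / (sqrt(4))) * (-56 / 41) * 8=-371896 / 369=-1007.85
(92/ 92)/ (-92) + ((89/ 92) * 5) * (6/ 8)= 1331/ 368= 3.62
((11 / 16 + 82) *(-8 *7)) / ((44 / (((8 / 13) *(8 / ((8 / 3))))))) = -27783 / 143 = -194.29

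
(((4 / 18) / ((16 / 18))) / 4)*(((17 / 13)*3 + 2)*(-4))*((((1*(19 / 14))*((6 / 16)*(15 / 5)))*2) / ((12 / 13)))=-627 / 128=-4.90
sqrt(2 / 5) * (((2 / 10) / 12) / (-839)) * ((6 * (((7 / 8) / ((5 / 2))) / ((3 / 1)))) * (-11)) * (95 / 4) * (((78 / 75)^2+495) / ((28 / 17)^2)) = 2675341493 * sqrt(10) / 20136000000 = 0.42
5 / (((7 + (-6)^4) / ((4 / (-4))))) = -5 / 1303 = -0.00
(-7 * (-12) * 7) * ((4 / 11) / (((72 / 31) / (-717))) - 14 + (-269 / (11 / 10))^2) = 35089618.40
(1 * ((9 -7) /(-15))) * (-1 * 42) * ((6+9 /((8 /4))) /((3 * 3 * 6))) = 49 /45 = 1.09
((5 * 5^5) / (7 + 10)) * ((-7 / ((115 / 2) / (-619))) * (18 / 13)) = 95900.55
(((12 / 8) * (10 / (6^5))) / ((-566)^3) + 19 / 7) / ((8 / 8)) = 8929721034973 / 3289897223424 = 2.71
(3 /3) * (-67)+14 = -53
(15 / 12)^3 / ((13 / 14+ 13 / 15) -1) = 13125 / 5344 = 2.46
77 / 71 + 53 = 3840 / 71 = 54.08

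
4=4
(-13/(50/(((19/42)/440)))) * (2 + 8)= -247/92400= -0.00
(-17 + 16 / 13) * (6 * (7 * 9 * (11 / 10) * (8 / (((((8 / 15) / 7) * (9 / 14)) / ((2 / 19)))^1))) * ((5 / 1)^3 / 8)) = -1761433.45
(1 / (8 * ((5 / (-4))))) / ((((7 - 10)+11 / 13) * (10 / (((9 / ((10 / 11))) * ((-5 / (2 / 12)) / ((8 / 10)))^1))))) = -3861 / 2240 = -1.72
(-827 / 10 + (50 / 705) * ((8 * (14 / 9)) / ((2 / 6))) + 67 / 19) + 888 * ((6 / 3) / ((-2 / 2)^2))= 136586731 / 80370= 1699.47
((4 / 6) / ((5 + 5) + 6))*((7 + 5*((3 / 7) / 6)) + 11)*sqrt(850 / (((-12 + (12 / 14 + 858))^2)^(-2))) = 940758780*sqrt(34) / 343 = 15992767.32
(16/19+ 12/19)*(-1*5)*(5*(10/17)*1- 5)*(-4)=-19600/323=-60.68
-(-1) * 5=5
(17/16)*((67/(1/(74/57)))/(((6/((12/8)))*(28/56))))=42143/912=46.21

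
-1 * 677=-677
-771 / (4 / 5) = -963.75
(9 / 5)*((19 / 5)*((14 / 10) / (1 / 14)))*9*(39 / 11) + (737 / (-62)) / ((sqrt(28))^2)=10210239313 / 2387000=4277.44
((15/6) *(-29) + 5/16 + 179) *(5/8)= 66.76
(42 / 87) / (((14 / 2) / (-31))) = -62 / 29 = -2.14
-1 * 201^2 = -40401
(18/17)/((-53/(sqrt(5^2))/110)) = -9900/901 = -10.99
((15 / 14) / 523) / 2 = 15 / 14644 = 0.00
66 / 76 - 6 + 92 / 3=2911 / 114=25.54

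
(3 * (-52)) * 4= -624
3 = 3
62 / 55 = 1.13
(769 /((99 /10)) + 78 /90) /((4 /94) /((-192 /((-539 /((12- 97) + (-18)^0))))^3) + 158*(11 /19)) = 23590734561017856 /27474369870586375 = 0.86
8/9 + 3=35/9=3.89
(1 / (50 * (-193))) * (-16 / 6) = 4 / 14475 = 0.00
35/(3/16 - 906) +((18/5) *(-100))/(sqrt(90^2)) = -58532/14493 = -4.04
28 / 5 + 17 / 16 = 533 / 80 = 6.66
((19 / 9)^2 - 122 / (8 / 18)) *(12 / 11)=-7954 / 27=-294.59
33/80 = 0.41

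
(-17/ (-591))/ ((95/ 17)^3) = 83521/ 506708625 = 0.00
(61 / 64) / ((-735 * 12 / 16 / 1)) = -61 / 35280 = -0.00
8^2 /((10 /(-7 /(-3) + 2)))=416 /15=27.73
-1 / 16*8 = -1 / 2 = -0.50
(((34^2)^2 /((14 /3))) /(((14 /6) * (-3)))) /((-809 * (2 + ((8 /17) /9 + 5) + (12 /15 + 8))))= 1533445560 /480726407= 3.19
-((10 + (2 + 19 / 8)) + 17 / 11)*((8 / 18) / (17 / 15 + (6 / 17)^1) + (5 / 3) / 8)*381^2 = -312851713005 / 266816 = -1172537.30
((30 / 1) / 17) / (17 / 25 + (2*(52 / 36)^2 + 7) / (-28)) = 1701000 / 270827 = 6.28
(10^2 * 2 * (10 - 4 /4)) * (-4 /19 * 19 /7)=-7200 /7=-1028.57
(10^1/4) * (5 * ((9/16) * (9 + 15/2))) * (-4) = -7425/16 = -464.06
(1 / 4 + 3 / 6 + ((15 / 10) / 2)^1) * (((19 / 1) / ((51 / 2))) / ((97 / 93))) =1767 / 1649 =1.07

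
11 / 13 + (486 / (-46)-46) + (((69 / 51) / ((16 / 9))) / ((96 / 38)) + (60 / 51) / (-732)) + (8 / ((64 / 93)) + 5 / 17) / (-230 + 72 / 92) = -8704943049731 / 156926605056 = -55.47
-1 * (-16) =16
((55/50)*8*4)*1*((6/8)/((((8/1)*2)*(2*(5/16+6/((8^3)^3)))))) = 276824064/104857615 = 2.64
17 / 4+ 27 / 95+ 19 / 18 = 19117 / 3420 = 5.59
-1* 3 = -3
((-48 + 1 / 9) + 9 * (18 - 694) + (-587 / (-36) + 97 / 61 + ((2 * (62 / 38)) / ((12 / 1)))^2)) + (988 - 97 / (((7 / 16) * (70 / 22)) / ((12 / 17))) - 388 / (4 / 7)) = -4832314072736 / 825457185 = -5854.11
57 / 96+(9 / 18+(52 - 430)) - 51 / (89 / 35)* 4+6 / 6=-1299061 / 2848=-456.13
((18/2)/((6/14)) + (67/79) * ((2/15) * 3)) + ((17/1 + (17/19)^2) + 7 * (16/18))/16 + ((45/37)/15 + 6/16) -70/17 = 30963897943/1614460590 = 19.18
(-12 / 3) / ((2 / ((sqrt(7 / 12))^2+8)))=-103 / 6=-17.17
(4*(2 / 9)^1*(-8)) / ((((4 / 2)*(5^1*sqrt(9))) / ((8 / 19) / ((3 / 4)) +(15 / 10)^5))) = -2975 / 1539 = -1.93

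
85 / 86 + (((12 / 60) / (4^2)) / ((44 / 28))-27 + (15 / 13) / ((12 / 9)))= -12366027 / 491920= -25.14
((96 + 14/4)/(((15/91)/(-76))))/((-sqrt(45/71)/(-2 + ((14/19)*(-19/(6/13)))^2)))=5686117346*sqrt(355)/2025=52906004.81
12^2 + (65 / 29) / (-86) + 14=393987 / 2494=157.97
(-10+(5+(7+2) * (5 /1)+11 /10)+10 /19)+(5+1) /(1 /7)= 15889 /190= 83.63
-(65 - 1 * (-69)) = -134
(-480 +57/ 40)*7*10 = -134001/ 4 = -33500.25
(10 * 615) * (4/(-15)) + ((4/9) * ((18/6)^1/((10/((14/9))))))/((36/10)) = -1639.94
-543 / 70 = -7.76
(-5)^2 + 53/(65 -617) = 13747/552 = 24.90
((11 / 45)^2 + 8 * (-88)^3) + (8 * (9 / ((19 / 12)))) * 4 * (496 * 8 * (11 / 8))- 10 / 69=-3946197732973 / 884925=-4459358.40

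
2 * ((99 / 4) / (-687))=-33 / 458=-0.07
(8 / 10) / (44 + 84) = 1 / 160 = 0.01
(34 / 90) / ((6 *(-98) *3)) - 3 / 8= -59569 / 158760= -0.38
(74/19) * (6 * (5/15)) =148/19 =7.79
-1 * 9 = -9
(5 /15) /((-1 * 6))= -1 /18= -0.06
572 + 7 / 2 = 1151 / 2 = 575.50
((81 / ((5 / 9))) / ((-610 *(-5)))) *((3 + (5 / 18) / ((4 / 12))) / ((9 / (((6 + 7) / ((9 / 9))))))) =0.26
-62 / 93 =-2 / 3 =-0.67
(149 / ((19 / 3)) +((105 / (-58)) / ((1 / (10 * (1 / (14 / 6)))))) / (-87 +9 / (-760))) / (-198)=-31869601 / 267205246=-0.12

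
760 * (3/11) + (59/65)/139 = 20600449/99385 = 207.28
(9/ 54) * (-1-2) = -1/ 2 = -0.50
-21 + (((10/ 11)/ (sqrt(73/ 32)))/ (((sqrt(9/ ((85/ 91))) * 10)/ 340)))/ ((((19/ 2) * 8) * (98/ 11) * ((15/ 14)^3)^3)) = -21 + 2048033792 * sqrt(1129310)/ 415903327734375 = -20.99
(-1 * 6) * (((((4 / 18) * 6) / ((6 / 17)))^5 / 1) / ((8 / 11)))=-124947416 / 19683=-6347.99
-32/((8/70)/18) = -5040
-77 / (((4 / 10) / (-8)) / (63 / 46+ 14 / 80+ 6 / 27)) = 2720.85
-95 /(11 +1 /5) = -475 /56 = -8.48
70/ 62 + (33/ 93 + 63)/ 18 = 1297/ 279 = 4.65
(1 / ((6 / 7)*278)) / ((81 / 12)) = 7 / 11259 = 0.00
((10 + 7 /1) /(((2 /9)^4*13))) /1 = 111537 /208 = 536.24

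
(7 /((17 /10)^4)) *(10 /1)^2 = 7000000 /83521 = 83.81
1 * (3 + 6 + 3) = 12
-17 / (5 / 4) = -68 / 5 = -13.60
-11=-11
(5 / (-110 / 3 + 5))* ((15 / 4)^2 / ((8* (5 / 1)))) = -135 / 2432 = -0.06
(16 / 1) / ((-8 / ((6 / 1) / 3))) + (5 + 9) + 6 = 16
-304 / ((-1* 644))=76 / 161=0.47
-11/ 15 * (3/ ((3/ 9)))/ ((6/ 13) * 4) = -143/ 40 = -3.58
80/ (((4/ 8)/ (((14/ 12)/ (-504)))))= -10/ 27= -0.37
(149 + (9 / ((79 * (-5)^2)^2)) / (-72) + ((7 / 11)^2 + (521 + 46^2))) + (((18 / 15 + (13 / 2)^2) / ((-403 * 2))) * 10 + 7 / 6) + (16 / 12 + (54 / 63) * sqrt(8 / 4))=6 * sqrt(2) / 7 + 4242915305177487 / 1521649415000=2789.58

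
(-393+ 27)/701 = -366/701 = -0.52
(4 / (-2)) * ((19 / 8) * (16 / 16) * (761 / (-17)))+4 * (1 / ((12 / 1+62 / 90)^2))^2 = 1537032341663579 / 7228585890308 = 212.63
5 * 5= 25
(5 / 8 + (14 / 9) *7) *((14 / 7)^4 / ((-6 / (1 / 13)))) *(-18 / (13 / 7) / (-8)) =-5803 / 2028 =-2.86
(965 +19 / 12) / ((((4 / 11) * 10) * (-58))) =-127589 / 27840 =-4.58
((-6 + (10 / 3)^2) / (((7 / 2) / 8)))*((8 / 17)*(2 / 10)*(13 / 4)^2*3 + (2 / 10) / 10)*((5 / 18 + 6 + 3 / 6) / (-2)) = -28643648 / 240975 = -118.87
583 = 583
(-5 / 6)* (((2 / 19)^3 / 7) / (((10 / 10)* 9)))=-20 / 1296351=-0.00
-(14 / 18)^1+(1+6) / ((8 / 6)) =161 / 36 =4.47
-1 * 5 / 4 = -5 / 4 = -1.25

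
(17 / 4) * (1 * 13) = 55.25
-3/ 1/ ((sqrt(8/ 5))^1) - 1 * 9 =-9 - 3 * sqrt(10)/ 4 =-11.37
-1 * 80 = -80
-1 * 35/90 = -7/18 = -0.39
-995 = -995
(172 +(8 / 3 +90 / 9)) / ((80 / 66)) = 3047 / 20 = 152.35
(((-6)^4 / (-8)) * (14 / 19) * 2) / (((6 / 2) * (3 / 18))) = -9072 / 19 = -477.47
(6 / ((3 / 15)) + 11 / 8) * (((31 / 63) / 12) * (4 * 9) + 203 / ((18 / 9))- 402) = -3152309 / 336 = -9381.87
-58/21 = -2.76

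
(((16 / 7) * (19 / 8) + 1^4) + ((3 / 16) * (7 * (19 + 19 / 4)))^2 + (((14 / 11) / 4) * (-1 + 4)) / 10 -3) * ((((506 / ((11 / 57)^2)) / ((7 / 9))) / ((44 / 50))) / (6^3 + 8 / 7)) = 54435873703581 / 610598912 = 89151.61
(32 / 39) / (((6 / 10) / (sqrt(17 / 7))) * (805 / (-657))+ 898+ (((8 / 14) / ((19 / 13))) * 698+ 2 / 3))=6652762144 * sqrt(119) / 257347172238026845+ 180234115432448 / 257347172238026845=0.00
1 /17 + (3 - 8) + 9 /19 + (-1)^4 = -1120 /323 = -3.47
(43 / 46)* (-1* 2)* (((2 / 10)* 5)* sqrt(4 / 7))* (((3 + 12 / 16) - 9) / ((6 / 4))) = 43* sqrt(7) / 23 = 4.95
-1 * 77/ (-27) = 77/ 27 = 2.85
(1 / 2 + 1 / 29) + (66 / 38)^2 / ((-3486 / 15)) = 3172033 / 6082489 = 0.52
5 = 5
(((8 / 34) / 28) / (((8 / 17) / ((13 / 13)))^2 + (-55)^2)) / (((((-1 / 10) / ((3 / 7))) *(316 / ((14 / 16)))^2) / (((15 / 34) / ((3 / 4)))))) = -75 / 1396848038144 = -0.00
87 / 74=1.18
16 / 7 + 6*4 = 184 / 7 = 26.29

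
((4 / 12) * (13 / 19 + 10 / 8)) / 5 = 49 / 380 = 0.13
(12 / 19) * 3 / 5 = 36 / 95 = 0.38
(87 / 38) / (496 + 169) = 0.00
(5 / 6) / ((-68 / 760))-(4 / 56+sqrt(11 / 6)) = -6701 / 714-sqrt(66) / 6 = -10.74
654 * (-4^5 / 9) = -223232 / 3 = -74410.67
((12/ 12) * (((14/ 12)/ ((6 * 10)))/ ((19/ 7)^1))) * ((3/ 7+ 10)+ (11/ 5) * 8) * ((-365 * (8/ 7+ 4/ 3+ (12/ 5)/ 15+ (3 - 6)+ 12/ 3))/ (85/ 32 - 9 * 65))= 60759652/ 132774375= 0.46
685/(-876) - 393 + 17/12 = -85928/219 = -392.37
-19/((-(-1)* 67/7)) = -133/67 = -1.99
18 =18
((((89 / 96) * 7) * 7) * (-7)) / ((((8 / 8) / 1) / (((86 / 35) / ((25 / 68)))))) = -3187891 / 1500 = -2125.26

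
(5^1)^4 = 625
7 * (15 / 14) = 15 / 2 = 7.50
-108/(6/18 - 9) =162/13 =12.46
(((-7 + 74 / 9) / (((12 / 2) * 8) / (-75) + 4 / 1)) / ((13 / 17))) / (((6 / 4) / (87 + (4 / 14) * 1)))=219725 / 7938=27.68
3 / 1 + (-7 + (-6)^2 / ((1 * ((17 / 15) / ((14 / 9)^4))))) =751796 / 4131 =181.99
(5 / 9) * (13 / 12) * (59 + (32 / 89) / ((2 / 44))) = 129025 / 3204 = 40.27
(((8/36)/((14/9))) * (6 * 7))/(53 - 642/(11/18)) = -66/10973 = -0.01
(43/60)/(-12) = -43/720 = -0.06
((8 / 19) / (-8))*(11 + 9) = -20 / 19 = -1.05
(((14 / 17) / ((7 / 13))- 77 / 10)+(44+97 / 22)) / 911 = 39493 / 851785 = 0.05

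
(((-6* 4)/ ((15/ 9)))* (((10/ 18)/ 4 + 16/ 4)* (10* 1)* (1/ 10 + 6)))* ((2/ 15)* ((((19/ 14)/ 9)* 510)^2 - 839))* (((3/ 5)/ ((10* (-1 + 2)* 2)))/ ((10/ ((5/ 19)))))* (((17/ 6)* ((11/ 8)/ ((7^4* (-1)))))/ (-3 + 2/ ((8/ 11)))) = -1902092576659/ 150884842500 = -12.61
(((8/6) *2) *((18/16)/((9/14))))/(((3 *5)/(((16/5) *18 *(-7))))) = -3136/25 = -125.44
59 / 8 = 7.38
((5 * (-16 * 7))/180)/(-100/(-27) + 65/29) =-348/665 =-0.52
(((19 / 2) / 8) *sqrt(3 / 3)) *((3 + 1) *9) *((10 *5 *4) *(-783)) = -6694650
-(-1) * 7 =7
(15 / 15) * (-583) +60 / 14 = -4051 / 7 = -578.71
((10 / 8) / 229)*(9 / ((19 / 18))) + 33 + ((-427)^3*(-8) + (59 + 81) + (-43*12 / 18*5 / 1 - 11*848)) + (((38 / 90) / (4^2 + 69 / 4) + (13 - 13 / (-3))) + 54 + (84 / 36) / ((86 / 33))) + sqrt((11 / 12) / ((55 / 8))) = 622826638.32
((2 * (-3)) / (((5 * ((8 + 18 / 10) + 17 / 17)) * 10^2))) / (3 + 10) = -1 / 11700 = -0.00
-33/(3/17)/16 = -187/16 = -11.69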